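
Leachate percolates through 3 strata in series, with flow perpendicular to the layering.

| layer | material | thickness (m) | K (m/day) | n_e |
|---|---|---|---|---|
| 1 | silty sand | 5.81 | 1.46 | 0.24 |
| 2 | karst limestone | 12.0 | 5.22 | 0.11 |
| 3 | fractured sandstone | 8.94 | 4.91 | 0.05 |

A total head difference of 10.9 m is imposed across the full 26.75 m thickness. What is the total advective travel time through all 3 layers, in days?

With flow normal to the layers, continuity requires the same specific discharge q through every layer.
Σ(b_i/K_i) = 5.81/1.46 + 12.0/5.22 + 8.94/4.91 = 8.099 d.
q = Δh / Σ(b_i/K_i) = 10.9 / 8.099 = 1.346 m/day.
In each layer the seepage velocity is v_i = q/n_i, so the layer transit time is t_i = b_i·n_i / q:
  layer 1 (silty sand): t_1 = 5.81 × 0.24 / 1.346 = 1.036 d
  layer 2 (karst limestone): t_2 = 12.0 × 0.11 / 1.346 = 0.9808 d
  layer 3 (fractured sandstone): t_3 = 8.94 × 0.05 / 1.346 = 0.3321 d
Total t = Σ t_i = 2.349 days.

2.35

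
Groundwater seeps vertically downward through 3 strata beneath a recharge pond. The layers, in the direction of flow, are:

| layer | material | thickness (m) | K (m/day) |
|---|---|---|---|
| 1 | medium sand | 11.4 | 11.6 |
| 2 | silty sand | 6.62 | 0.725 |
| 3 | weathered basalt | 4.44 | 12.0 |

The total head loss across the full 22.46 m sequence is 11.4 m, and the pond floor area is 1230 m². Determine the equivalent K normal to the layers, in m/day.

Flow is perpendicular to layering, so the layers act in series and the equivalent K is the thickness-weighted harmonic mean.
Total thickness L = 11.4 + 6.62 + 4.44 = 22.46 m.
Σ(b_i/K_i) = 11.4/11.6 + 6.62/0.725 + 4.44/12.0 = 10.48 d.
K_eq = L / Σ(b_i/K_i) = 22.46 / 10.48 = 2.142 m/day.

2.14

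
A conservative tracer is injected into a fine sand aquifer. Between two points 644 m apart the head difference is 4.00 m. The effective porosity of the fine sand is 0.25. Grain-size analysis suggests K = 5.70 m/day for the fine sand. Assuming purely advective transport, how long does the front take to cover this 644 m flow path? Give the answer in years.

12.5

Hydraulic gradient i = Δh / L = 4.00 / 644 = 0.006211.
Darcy flux q = K · i = 5.700 × 0.006211 = 0.03540 m/day.
Seepage velocity v = q / n_e = 0.03540 / 0.25 = 0.1416 m/day.
Travel time t = L / v = 644 / 0.1416 = 4548 days = 12.45 years.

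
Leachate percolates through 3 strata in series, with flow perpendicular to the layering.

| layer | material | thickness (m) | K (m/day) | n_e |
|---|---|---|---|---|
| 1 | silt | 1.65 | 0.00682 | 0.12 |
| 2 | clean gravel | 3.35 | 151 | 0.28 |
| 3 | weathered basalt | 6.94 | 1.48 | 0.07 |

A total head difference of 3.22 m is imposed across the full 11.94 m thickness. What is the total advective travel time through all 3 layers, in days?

With flow normal to the layers, continuity requires the same specific discharge q through every layer.
Σ(b_i/K_i) = 1.65/0.00682 + 3.35/151 + 6.94/1.48 = 246.6 d.
q = Δh / Σ(b_i/K_i) = 3.22 / 246.6 = 0.01306 m/day.
In each layer the seepage velocity is v_i = q/n_i, so the layer transit time is t_i = b_i·n_i / q:
  layer 1 (silt): t_1 = 1.65 × 0.12 / 0.01306 = 15.17 d
  layer 2 (clean gravel): t_2 = 3.35 × 0.28 / 0.01306 = 71.85 d
  layer 3 (weathered basalt): t_3 = 6.94 × 0.07 / 0.01306 = 37.21 d
Total t = Σ t_i = 124.2 days.

124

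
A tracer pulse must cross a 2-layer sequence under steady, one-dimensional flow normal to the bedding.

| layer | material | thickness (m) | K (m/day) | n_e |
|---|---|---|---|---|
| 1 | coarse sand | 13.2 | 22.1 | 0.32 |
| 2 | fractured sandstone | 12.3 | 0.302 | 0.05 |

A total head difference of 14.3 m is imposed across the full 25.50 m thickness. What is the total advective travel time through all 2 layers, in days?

With flow normal to the layers, continuity requires the same specific discharge q through every layer.
Σ(b_i/K_i) = 13.2/22.1 + 12.3/0.302 = 41.33 d.
q = Δh / Σ(b_i/K_i) = 14.3 / 41.33 = 0.3460 m/day.
In each layer the seepage velocity is v_i = q/n_i, so the layer transit time is t_i = b_i·n_i / q:
  layer 1 (coarse sand): t_1 = 13.2 × 0.32 / 0.3460 = 12.21 d
  layer 2 (fractured sandstone): t_2 = 12.3 × 0.05 / 0.3460 = 1.777 d
Total t = Σ t_i = 13.98 days.

14.0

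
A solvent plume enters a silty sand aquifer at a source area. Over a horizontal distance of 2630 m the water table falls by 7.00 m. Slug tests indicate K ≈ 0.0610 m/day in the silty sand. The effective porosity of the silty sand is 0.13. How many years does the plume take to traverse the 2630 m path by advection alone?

5770

Hydraulic gradient i = Δh / L = 7.00 / 2630 = 0.002662.
Darcy flux q = K · i = 0.06100 × 0.002662 = 0.0001624 m/day.
Seepage velocity v = q / n_e = 0.0001624 / 0.13 = 0.001249 m/day.
Travel time t = L / v = 2630 / 0.001249 = 2.106e+06 days = 5765 years.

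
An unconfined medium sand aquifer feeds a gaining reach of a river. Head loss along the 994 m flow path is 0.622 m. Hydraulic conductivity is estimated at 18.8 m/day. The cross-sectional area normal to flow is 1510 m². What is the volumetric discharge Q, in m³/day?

17.8

Hydraulic gradient i = Δh / L = 0.622 / 994 = 0.0006258.
Darcy's law: Q = K · A · i = 18.80 × 1510 × 0.0006258 = 17.76 m³/day.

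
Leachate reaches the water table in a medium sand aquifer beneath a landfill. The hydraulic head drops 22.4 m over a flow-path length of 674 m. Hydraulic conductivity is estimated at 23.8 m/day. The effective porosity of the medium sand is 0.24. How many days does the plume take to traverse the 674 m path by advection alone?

Hydraulic gradient i = Δh / L = 22.4 / 674 = 0.03323.
Darcy flux q = K · i = 23.80 × 0.03323 = 0.7910 m/day.
Seepage velocity v = q / n_e = 0.7910 / 0.24 = 3.296 m/day.
Travel time t = L / v = 674 / 3.296 = 204.5 days.

205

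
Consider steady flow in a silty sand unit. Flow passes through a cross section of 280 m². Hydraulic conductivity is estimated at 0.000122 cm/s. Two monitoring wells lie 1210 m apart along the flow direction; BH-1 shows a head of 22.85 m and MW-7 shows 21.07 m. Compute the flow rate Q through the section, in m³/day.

0.0434

Convert K: 0.000122 cm/s × 864 = 0.1054 m/day.
Hydraulic gradient i = (22.85 − 21.07) / 1210 = 1.78 / 1210 = 0.001471.
Darcy's law: Q = K · A · i = 0.1054 × 280.0 × 0.001471 = 0.04342 m³/day.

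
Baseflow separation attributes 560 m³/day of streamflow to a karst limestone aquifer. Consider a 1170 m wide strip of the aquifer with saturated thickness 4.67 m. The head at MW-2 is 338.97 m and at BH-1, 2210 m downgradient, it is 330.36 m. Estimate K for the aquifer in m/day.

26.3

Cross-sectional area A = 1170 × 4.67 = 5464 m².
Hydraulic gradient i = (338.97 − 330.36) / 2210 = 8.61 / 2210 = 0.003896.
From Q = K·A·i, K = Q / (A·i) = 560 / (5464 × 0.003896) = 26.31 m/day.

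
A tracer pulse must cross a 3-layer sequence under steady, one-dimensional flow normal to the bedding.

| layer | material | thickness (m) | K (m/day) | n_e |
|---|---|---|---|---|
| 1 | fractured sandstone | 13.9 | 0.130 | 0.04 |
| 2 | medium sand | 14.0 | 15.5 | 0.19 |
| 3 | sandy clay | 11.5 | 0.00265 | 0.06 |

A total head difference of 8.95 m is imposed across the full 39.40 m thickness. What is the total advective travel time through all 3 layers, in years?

5.31

With flow normal to the layers, continuity requires the same specific discharge q through every layer.
Σ(b_i/K_i) = 13.9/0.130 + 14.0/15.5 + 11.5/0.00265 = 4447 d.
q = Δh / Σ(b_i/K_i) = 8.95 / 4447 = 0.002012 m/day.
In each layer the seepage velocity is v_i = q/n_i, so the layer transit time is t_i = b_i·n_i / q:
  layer 1 (fractured sandstone): t_1 = 13.9 × 0.04 / 0.002012 = 276.3 d
  layer 2 (medium sand): t_2 = 14.0 × 0.19 / 0.002012 = 1322 d
  layer 3 (sandy clay): t_3 = 11.5 × 0.06 / 0.002012 = 342.9 d
Total t = Σ t_i = 1941 days = 5.314 years.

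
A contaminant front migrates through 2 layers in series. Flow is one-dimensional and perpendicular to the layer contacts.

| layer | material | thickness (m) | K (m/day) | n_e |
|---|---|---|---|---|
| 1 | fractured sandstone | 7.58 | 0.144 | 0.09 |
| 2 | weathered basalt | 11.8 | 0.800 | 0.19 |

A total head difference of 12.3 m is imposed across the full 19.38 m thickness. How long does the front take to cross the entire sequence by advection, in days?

With flow normal to the layers, continuity requires the same specific discharge q through every layer.
Σ(b_i/K_i) = 7.58/0.144 + 11.8/0.800 = 67.39 d.
q = Δh / Σ(b_i/K_i) = 12.3 / 67.39 = 0.1825 m/day.
In each layer the seepage velocity is v_i = q/n_i, so the layer transit time is t_i = b_i·n_i / q:
  layer 1 (fractured sandstone): t_1 = 7.58 × 0.09 / 0.1825 = 3.738 d
  layer 2 (weathered basalt): t_2 = 11.8 × 0.19 / 0.1825 = 12.28 d
Total t = Σ t_i = 16.02 days.

16.0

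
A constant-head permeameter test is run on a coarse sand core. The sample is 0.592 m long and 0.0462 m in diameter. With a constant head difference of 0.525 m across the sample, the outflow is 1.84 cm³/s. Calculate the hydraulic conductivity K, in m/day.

Cross-sectional area A = π·(d/2)² = π × (0.0462/2)² = 0.001676 m².
Convert discharge: 1.84 cm³/s = 1.840e-06 m³/s.
Darcy's law rearranged: K = Q·L / (A·Δh) = 1.840e-06 × 0.592 / (0.001676 × 0.525) = 0.001238 m/s = 106.9 m/day.

107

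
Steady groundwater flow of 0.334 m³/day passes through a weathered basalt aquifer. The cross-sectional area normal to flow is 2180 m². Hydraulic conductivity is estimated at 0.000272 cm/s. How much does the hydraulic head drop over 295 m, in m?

0.192

Convert K: 0.000272 cm/s × 864 = 0.2350 m/day.
From Q = K·A·i, i = Q / (K·A) = 0.334 / (0.2350 × 2180) = 0.0006519.
Head loss Δh = i · L = 0.0006519 × 295 = 0.1923 m.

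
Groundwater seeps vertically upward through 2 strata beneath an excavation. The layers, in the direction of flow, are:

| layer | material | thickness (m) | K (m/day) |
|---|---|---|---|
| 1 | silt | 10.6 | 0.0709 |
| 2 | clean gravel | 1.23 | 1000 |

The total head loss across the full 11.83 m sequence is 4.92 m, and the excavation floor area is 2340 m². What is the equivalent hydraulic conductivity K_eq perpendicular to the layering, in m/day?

Flow is perpendicular to layering, so the layers act in series and the equivalent K is the thickness-weighted harmonic mean.
Total thickness L = 10.6 + 1.23 = 11.83 m.
Σ(b_i/K_i) = 10.6/0.0709 + 1.23/1000 = 149.5 d.
K_eq = L / Σ(b_i/K_i) = 11.83 / 149.5 = 0.07913 m/day.

0.0791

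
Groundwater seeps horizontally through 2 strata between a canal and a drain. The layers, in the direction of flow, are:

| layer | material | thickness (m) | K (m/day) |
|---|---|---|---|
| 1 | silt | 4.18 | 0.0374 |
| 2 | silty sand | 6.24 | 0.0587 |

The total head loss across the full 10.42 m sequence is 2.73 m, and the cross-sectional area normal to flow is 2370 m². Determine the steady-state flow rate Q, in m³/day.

Flow is perpendicular to layering, so the layers act in series and the equivalent K is the thickness-weighted harmonic mean.
Total thickness L = 4.18 + 6.24 = 10.42 m.
Σ(b_i/K_i) = 4.18/0.0374 + 6.24/0.0587 = 218.1 d.
K_eq = L / Σ(b_i/K_i) = 10.42 / 218.1 = 0.04778 m/day.
Q = K_eq · A · (Δh/L) = 0.04778 × 2370 × (2.73/10.42) = 29.67 m³/day.

29.7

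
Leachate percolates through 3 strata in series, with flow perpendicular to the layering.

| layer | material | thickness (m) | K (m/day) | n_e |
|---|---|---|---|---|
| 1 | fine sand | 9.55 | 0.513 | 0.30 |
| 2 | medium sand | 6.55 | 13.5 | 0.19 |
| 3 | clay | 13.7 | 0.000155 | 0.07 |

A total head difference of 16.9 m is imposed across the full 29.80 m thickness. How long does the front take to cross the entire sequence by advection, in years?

With flow normal to the layers, continuity requires the same specific discharge q through every layer.
Σ(b_i/K_i) = 9.55/0.513 + 6.55/13.5 + 13.7/0.000155 = 88406 d.
q = Δh / Σ(b_i/K_i) = 16.9 / 88406 = 0.0001912 m/day.
In each layer the seepage velocity is v_i = q/n_i, so the layer transit time is t_i = b_i·n_i / q:
  layer 1 (fine sand): t_1 = 9.55 × 0.30 / 0.0001912 = 14987 d
  layer 2 (medium sand): t_2 = 6.55 × 0.19 / 0.0001912 = 6510 d
  layer 3 (clay): t_3 = 13.7 × 0.07 / 0.0001912 = 5017 d
Total t = Σ t_i = 26514 days = 72.59 years.

72.6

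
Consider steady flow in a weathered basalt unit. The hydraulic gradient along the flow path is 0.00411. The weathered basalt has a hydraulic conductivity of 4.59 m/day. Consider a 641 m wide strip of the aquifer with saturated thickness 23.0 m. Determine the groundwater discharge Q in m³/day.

278

Cross-sectional area A = 641 × 23.0 = 14743 m².
Hydraulic gradient i = 0.00411.
Darcy's law: Q = K · A · i = 4.590 × 14743 × 0.004110 = 278.1 m³/day.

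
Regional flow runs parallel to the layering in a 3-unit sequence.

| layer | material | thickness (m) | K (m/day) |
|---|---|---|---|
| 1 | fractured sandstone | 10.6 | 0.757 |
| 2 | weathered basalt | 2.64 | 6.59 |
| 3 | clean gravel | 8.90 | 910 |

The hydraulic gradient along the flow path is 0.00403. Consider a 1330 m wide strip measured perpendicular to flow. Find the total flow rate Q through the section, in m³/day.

43500

Flow is parallel to layering, so each bed carries its own Darcy discharge and the transmissivities add.
Σ(K_i·b_i) = 0.757×10.6 + 6.59×2.64 + 910×8.90 = 8124 m²/day.
Hydraulic gradient i = 0.00403.
Q = Σ(K_i·b_i) · W · i = 8124 × 1330 × 0.004030 = 43546 m³/day.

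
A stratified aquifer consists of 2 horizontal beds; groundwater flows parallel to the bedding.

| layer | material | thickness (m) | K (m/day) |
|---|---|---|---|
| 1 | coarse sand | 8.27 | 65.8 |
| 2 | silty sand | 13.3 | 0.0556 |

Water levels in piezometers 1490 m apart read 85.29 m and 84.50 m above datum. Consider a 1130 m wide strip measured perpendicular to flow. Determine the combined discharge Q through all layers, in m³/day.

Flow is parallel to layering, so each bed carries its own Darcy discharge and the transmissivities add.
Σ(K_i·b_i) = 65.8×8.27 + 0.0556×13.3 = 544.9 m²/day.
Hydraulic gradient i = (85.29 − 84.50) / 1490 = 0.79 / 1490 = 0.0005302.
Q = Σ(K_i·b_i) · W · i = 544.9 × 1130 × 0.0005302 = 326.5 m³/day.

326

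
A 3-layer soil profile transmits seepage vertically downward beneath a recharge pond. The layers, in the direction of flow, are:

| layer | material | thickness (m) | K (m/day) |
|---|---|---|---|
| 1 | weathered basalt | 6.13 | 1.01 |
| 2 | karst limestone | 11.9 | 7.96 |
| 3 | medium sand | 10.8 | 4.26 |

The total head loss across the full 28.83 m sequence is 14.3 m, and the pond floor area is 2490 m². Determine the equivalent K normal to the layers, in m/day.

2.85

Flow is perpendicular to layering, so the layers act in series and the equivalent K is the thickness-weighted harmonic mean.
Total thickness L = 6.13 + 11.9 + 10.8 = 28.83 m.
Σ(b_i/K_i) = 6.13/1.01 + 11.9/7.96 + 10.8/4.26 = 10.10 d.
K_eq = L / Σ(b_i/K_i) = 28.83 / 10.10 = 2.855 m/day.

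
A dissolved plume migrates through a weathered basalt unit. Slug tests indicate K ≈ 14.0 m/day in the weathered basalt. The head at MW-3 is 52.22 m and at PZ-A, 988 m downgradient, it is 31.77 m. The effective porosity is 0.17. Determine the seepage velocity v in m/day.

1.70

Hydraulic gradient i = (52.22 − 31.77) / 988 = 20.45 / 988 = 0.02070.
Darcy flux q = K · i = 14.00 × 0.02070 = 0.2898 m/day.
Seepage velocity v = q / n_e = 0.2898 / 0.17 = 1.705 m/day.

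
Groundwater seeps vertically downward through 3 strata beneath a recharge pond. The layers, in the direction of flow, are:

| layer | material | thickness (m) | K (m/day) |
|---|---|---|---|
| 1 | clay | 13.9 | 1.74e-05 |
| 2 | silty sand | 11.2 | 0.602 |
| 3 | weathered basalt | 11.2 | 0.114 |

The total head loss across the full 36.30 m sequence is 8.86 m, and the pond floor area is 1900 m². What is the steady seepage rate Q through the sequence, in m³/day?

0.0211

Flow is perpendicular to layering, so the layers act in series and the equivalent K is the thickness-weighted harmonic mean.
Total thickness L = 13.9 + 11.2 + 11.2 = 36.30 m.
Σ(b_i/K_i) = 13.9/1.74e-05 + 11.2/0.602 + 11.2/0.114 = 7.990e+05 d.
K_eq = L / Σ(b_i/K_i) = 36.30 / 7.990e+05 = 4.543e-05 m/day.
Q = K_eq · A · (Δh/L) = 4.543e-05 × 1900 × (8.86/36.30) = 0.02107 m³/day.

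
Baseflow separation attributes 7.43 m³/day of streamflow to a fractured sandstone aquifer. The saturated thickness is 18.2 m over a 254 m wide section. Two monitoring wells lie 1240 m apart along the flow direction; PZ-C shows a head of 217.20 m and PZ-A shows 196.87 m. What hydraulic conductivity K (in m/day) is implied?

Cross-sectional area A = 254 × 18.2 = 4623 m².
Hydraulic gradient i = (217.20 − 196.87) / 1240 = 20.33 / 1240 = 0.01640.
From Q = K·A·i, K = Q / (A·i) = 7.43 / (4623 × 0.01640) = 0.09803 m/day.

0.0980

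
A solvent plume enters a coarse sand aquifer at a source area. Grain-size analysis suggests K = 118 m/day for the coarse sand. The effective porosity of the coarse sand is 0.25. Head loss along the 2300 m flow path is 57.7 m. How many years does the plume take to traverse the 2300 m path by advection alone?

Hydraulic gradient i = Δh / L = 57.7 / 2300 = 0.02509.
Darcy flux q = K · i = 118.0 × 0.02509 = 2.960 m/day.
Seepage velocity v = q / n_e = 2.960 / 0.25 = 11.84 m/day.
Travel time t = L / v = 2300 / 11.84 = 194.2 days = 0.5318 years.

0.532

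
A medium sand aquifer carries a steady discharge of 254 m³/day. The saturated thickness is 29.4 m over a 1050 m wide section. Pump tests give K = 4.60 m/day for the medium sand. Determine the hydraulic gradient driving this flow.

Cross-sectional area A = 1050 × 29.4 = 30870 m².
From Q = K·A·i, i = Q / (K·A) = 254 / (4.600 × 30870) = 0.001789.

0.00179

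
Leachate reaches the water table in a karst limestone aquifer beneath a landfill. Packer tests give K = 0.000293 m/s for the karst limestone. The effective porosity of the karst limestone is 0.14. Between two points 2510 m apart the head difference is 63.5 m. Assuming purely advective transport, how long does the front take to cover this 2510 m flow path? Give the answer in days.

Convert K: 0.000293 m/s × 86400 = 25.32 m/day.
Hydraulic gradient i = Δh / L = 63.5 / 2510 = 0.02530.
Darcy flux q = K · i = 25.32 × 0.02530 = 0.6404 m/day.
Seepage velocity v = q / n_e = 0.6404 / 0.14 = 4.575 m/day.
Travel time t = L / v = 2510 / 4.575 = 548.7 days.

549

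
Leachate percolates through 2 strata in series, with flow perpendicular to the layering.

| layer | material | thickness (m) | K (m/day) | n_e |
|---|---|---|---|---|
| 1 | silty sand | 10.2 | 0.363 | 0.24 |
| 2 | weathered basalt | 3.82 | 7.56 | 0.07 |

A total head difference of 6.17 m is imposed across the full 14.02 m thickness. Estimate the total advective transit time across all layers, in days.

With flow normal to the layers, continuity requires the same specific discharge q through every layer.
Σ(b_i/K_i) = 10.2/0.363 + 3.82/7.56 = 28.60 d.
q = Δh / Σ(b_i/K_i) = 6.17 / 28.60 = 0.2157 m/day.
In each layer the seepage velocity is v_i = q/n_i, so the layer transit time is t_i = b_i·n_i / q:
  layer 1 (silty sand): t_1 = 10.2 × 0.24 / 0.2157 = 11.35 d
  layer 2 (weathered basalt): t_2 = 3.82 × 0.07 / 0.2157 = 1.240 d
Total t = Σ t_i = 12.59 days.

12.6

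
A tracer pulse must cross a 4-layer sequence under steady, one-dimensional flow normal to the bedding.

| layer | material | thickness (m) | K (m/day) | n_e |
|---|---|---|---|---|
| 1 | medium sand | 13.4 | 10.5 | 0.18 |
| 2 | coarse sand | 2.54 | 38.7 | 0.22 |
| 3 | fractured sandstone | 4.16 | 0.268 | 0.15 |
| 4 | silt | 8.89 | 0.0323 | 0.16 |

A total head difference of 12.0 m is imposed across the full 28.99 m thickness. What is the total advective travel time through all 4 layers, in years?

With flow normal to the layers, continuity requires the same specific discharge q through every layer.
Σ(b_i/K_i) = 13.4/10.5 + 2.54/38.7 + 4.16/0.268 + 8.89/0.0323 = 292.1 d.
q = Δh / Σ(b_i/K_i) = 12.0 / 292.1 = 0.04108 m/day.
In each layer the seepage velocity is v_i = q/n_i, so the layer transit time is t_i = b_i·n_i / q:
  layer 1 (medium sand): t_1 = 13.4 × 0.18 / 0.04108 = 58.71 d
  layer 2 (coarse sand): t_2 = 2.54 × 0.22 / 0.04108 = 13.60 d
  layer 3 (fractured sandstone): t_3 = 4.16 × 0.15 / 0.04108 = 15.19 d
  layer 4 (silt): t_4 = 8.89 × 0.16 / 0.04108 = 34.62 d
Total t = Σ t_i = 122.1 days = 0.3344 years.

0.334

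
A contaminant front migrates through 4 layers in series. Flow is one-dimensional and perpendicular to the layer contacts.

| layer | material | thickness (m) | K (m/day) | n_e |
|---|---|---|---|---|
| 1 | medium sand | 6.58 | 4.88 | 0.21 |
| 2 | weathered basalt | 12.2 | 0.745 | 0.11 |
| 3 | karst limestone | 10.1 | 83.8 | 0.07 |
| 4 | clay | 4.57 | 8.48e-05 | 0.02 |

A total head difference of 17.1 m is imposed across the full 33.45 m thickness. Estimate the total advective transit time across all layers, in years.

With flow normal to the layers, continuity requires the same specific discharge q through every layer.
Σ(b_i/K_i) = 6.58/4.88 + 12.2/0.745 + 10.1/83.8 + 4.57/8.48e-05 = 53909 d.
q = Δh / Σ(b_i/K_i) = 17.1 / 53909 = 0.0003172 m/day.
In each layer the seepage velocity is v_i = q/n_i, so the layer transit time is t_i = b_i·n_i / q:
  layer 1 (medium sand): t_1 = 6.58 × 0.21 / 0.0003172 = 4356 d
  layer 2 (weathered basalt): t_2 = 12.2 × 0.11 / 0.0003172 = 4231 d
  layer 3 (karst limestone): t_3 = 10.1 × 0.07 / 0.0003172 = 2229 d
  layer 4 (clay): t_4 = 4.57 × 0.02 / 0.0003172 = 288.1 d
Total t = Σ t_i = 11104 days = 30.40 years.

30.4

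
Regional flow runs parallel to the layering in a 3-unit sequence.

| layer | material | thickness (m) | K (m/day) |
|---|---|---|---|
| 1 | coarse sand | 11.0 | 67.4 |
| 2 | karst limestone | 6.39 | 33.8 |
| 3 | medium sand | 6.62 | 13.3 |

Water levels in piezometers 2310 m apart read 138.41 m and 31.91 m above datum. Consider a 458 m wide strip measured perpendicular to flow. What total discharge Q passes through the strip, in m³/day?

Flow is parallel to layering, so each bed carries its own Darcy discharge and the transmissivities add.
Σ(K_i·b_i) = 67.4×11.0 + 33.8×6.39 + 13.3×6.62 = 1045 m²/day.
Hydraulic gradient i = (138.41 − 31.91) / 2310 = 106.5 / 2310 = 0.04610.
Q = Σ(K_i·b_i) · W · i = 1045 × 458 × 0.04610 = 22075 m³/day.

22100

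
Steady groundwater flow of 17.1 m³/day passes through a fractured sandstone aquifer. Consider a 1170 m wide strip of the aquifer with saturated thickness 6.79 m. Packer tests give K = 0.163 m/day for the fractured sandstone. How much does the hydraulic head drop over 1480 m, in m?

19.5

Cross-sectional area A = 1170 × 6.79 = 7944 m².
From Q = K·A·i, i = Q / (K·A) = 17.1 / (0.1630 × 7944) = 0.01321.
Head loss Δh = i · L = 0.01321 × 1480 = 19.54 m.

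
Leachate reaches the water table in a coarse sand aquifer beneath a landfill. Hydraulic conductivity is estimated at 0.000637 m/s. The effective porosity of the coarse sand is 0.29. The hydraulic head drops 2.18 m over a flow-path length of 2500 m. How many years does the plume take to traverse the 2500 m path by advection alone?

41.4

Convert K: 0.000637 m/s × 86400 = 55.04 m/day.
Hydraulic gradient i = Δh / L = 2.18 / 2500 = 0.0008720.
Darcy flux q = K · i = 55.04 × 0.0008720 = 0.04799 m/day.
Seepage velocity v = q / n_e = 0.04799 / 0.29 = 0.1655 m/day.
Travel time t = L / v = 2500 / 0.1655 = 15107 days = 41.36 years.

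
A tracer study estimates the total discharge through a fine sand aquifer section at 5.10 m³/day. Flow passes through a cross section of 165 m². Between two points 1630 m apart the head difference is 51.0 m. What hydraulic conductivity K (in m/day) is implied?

Hydraulic gradient i = Δh / L = 51.0 / 1630 = 0.03129.
From Q = K·A·i, K = Q / (A·i) = 5.10 / (165.0 × 0.03129) = 0.9879 m/day.

0.988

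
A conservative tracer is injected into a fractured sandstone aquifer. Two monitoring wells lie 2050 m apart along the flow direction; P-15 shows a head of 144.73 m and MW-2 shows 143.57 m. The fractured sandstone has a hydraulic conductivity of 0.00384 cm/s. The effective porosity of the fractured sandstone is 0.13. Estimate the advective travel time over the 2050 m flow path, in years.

389

Convert K: 0.00384 cm/s × 864 = 3.318 m/day.
Hydraulic gradient i = (144.73 − 143.57) / 2050 = 1.16 / 2050 = 0.0005659.
Darcy flux q = K · i = 3.318 × 0.0005659 = 0.001877 m/day.
Seepage velocity v = q / n_e = 0.001877 / 0.13 = 0.01444 m/day.
Travel time t = L / v = 2050 / 0.01444 = 1.420e+05 days = 388.6 years.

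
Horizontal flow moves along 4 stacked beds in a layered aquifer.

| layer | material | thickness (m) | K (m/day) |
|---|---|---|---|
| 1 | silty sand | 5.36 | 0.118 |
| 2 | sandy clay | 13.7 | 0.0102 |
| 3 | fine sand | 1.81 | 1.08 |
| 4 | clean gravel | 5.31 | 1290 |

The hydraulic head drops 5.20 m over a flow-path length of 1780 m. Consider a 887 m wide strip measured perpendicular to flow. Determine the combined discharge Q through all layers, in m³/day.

Flow is parallel to layering, so each bed carries its own Darcy discharge and the transmissivities add.
Σ(K_i·b_i) = 0.118×5.36 + 0.0102×13.7 + 1.08×1.81 + 1290×5.31 = 6853 m²/day.
Hydraulic gradient i = Δh / L = 5.20 / 1780 = 0.002921.
Q = Σ(K_i·b_i) · W · i = 6853 × 887 × 0.002921 = 17757 m³/day.

17800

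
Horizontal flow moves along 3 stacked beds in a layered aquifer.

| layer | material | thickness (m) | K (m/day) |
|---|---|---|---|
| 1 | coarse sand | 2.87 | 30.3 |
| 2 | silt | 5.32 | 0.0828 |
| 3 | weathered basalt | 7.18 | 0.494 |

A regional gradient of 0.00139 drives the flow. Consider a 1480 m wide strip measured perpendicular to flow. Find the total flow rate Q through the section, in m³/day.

187

Flow is parallel to layering, so each bed carries its own Darcy discharge and the transmissivities add.
Σ(K_i·b_i) = 30.3×2.87 + 0.0828×5.32 + 0.494×7.18 = 90.95 m²/day.
Hydraulic gradient i = 0.00139.
Q = Σ(K_i·b_i) · W · i = 90.95 × 1480 × 0.001390 = 187.1 m³/day.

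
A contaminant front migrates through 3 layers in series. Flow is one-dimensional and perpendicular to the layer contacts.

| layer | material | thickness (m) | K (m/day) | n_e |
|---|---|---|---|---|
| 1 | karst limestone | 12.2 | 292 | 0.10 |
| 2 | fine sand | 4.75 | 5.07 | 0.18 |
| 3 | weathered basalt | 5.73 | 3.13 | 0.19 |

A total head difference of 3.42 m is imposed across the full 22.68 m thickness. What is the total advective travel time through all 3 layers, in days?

2.60

With flow normal to the layers, continuity requires the same specific discharge q through every layer.
Σ(b_i/K_i) = 12.2/292 + 4.75/5.07 + 5.73/3.13 = 2.809 d.
q = Δh / Σ(b_i/K_i) = 3.42 / 2.809 = 1.217 m/day.
In each layer the seepage velocity is v_i = q/n_i, so the layer transit time is t_i = b_i·n_i / q:
  layer 1 (karst limestone): t_1 = 12.2 × 0.10 / 1.217 = 1.002 d
  layer 2 (fine sand): t_2 = 4.75 × 0.18 / 1.217 = 0.7023 d
  layer 3 (weathered basalt): t_3 = 5.73 × 0.19 / 1.217 = 0.8943 d
Total t = Σ t_i = 2.599 days.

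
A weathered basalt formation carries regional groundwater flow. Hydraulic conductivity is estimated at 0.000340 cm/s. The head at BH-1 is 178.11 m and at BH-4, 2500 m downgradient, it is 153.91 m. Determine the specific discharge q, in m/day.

0.00284

Convert K: 0.000340 cm/s × 864 = 0.2938 m/day.
Hydraulic gradient i = (178.11 − 153.91) / 2500 = 24.2 / 2500 = 0.009680.
Specific discharge q = K · i = 0.2938 × 0.009680 = 0.002844 m/day.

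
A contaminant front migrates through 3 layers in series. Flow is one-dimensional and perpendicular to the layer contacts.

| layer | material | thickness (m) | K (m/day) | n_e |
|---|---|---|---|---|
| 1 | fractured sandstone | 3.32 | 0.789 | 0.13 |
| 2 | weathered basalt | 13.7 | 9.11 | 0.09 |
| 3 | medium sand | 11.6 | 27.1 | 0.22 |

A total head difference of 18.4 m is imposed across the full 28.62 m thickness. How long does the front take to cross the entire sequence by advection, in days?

1.41

With flow normal to the layers, continuity requires the same specific discharge q through every layer.
Σ(b_i/K_i) = 3.32/0.789 + 13.7/9.11 + 11.6/27.1 = 6.140 d.
q = Δh / Σ(b_i/K_i) = 18.4 / 6.140 = 2.997 m/day.
In each layer the seepage velocity is v_i = q/n_i, so the layer transit time is t_i = b_i·n_i / q:
  layer 1 (fractured sandstone): t_1 = 3.32 × 0.13 / 2.997 = 0.1440 d
  layer 2 (weathered basalt): t_2 = 13.7 × 0.09 / 2.997 = 0.4114 d
  layer 3 (medium sand): t_3 = 11.6 × 0.22 / 2.997 = 0.8516 d
Total t = Σ t_i = 1.407 days.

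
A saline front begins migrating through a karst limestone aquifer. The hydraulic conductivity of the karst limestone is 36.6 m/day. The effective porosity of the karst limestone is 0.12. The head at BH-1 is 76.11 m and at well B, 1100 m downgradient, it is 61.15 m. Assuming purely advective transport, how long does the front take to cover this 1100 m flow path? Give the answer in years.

0.726

Hydraulic gradient i = (76.11 − 61.15) / 1100 = 14.96 / 1100 = 0.01360.
Darcy flux q = K · i = 36.60 × 0.01360 = 0.4978 m/day.
Seepage velocity v = q / n_e = 0.4978 / 0.12 = 4.148 m/day.
Travel time t = L / v = 1100 / 4.148 = 265.2 days = 0.7260 years.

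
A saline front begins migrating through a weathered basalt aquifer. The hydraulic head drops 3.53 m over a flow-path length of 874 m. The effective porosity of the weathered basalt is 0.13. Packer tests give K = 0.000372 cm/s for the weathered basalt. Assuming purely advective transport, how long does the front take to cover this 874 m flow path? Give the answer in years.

240

Convert K: 0.000372 cm/s × 864 = 0.3214 m/day.
Hydraulic gradient i = Δh / L = 3.53 / 874 = 0.004039.
Darcy flux q = K · i = 0.3214 × 0.004039 = 0.001298 m/day.
Seepage velocity v = q / n_e = 0.001298 / 0.13 = 0.009986 m/day.
Travel time t = L / v = 874 / 0.009986 = 87526 days = 239.6 years.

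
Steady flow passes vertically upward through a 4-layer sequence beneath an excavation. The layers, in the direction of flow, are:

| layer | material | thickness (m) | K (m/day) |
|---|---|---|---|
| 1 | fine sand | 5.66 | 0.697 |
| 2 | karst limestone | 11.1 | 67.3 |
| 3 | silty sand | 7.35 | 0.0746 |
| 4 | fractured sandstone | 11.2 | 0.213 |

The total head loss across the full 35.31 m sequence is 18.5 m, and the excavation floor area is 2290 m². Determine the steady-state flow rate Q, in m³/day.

Flow is perpendicular to layering, so the layers act in series and the equivalent K is the thickness-weighted harmonic mean.
Total thickness L = 5.66 + 11.1 + 7.35 + 11.2 = 35.31 m.
Σ(b_i/K_i) = 5.66/0.697 + 11.1/67.3 + 7.35/0.0746 + 11.2/0.213 = 159.4 d.
K_eq = L / Σ(b_i/K_i) = 35.31 / 159.4 = 0.2215 m/day.
Q = K_eq · A · (Δh/L) = 0.2215 × 2290 × (18.5/35.31) = 265.8 m³/day.

266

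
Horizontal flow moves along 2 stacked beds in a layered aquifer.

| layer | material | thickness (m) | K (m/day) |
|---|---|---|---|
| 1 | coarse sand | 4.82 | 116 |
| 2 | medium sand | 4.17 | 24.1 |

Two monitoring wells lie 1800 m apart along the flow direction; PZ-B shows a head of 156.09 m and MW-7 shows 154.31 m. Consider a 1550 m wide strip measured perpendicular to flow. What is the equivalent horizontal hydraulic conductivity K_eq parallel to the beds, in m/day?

73.4

Flow is parallel to layering, so each bed carries its own Darcy discharge and the transmissivities add.
Σ(K_i·b_i) = 116×4.82 + 24.1×4.17 = 659.6 m²/day.
Total thickness b = 8.990 m, so K_eq = Σ(K_i·b_i)/b = 73.37 m/day.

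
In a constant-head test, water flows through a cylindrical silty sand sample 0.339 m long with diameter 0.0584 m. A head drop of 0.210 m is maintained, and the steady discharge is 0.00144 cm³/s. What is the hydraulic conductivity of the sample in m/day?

Cross-sectional area A = π·(d/2)² = π × (0.0584/2)² = 0.002679 m².
Convert discharge: 0.00144 cm³/s = 1.440e-09 m³/s.
Darcy's law rearranged: K = Q·L / (A·Δh) = 1.440e-09 × 0.339 / (0.002679 × 0.210) = 8.678e-07 m/s = 0.07498 m/day.

0.0750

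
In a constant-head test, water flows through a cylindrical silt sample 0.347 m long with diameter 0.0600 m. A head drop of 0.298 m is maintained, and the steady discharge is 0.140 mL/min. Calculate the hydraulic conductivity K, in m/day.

Cross-sectional area A = π·(d/2)² = π × (0.0600/2)² = 0.002827 m².
Convert discharge: 0.140 mL/min = 2.333e-09 m³/s.
Darcy's law rearranged: K = Q·L / (A·Δh) = 2.333e-09 × 0.347 / (0.002827 × 0.298) = 9.609e-07 m/s = 0.08303 m/day.

0.0830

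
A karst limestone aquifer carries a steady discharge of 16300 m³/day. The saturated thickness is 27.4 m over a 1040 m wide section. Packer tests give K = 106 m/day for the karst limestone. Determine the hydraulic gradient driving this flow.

0.00540

Cross-sectional area A = 1040 × 27.4 = 28496 m².
From Q = K·A·i, i = Q / (K·A) = 16300 / (106.0 × 28496) = 0.005396.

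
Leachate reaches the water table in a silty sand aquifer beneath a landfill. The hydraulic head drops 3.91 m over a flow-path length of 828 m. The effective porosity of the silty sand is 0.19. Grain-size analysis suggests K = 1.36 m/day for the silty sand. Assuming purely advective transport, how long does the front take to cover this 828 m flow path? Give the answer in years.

Hydraulic gradient i = Δh / L = 3.91 / 828 = 0.004722.
Darcy flux q = K · i = 1.360 × 0.004722 = 0.006422 m/day.
Seepage velocity v = q / n_e = 0.006422 / 0.19 = 0.03380 m/day.
Travel time t = L / v = 828 / 0.03380 = 24496 days = 67.07 years.

67.1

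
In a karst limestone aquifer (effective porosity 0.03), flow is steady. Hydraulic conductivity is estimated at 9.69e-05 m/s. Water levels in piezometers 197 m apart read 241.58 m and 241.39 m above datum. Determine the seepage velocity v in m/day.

0.269

Convert K: 9.69e-05 m/s × 86400 = 8.372 m/day.
Hydraulic gradient i = (241.58 − 241.39) / 197 = 0.19 / 197 = 0.0009645.
Darcy flux q = K · i = 8.372 × 0.0009645 = 0.008075 m/day.
Seepage velocity v = q / n_e = 0.008075 / 0.03 = 0.2692 m/day.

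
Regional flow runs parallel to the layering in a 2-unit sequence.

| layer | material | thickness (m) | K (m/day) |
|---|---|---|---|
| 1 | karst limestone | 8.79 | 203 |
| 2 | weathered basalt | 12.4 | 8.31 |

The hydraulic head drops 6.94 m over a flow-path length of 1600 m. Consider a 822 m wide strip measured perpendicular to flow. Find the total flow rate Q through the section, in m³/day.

6730

Flow is parallel to layering, so each bed carries its own Darcy discharge and the transmissivities add.
Σ(K_i·b_i) = 203×8.79 + 8.31×12.4 = 1887 m²/day.
Hydraulic gradient i = Δh / L = 6.94 / 1600 = 0.004338.
Q = Σ(K_i·b_i) · W · i = 1887 × 822 × 0.004338 = 6729 m³/day.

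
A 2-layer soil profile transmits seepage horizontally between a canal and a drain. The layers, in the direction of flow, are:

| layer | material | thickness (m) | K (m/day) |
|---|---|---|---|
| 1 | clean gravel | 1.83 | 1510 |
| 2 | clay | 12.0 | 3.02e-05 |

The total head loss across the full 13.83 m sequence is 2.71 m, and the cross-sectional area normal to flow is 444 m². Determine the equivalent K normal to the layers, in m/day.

3.48e-05

Flow is perpendicular to layering, so the layers act in series and the equivalent K is the thickness-weighted harmonic mean.
Total thickness L = 1.83 + 12.0 = 13.83 m.
Σ(b_i/K_i) = 1.83/1510 + 12.0/3.02e-05 = 3.974e+05 d.
K_eq = L / Σ(b_i/K_i) = 13.83 / 3.974e+05 = 3.481e-05 m/day.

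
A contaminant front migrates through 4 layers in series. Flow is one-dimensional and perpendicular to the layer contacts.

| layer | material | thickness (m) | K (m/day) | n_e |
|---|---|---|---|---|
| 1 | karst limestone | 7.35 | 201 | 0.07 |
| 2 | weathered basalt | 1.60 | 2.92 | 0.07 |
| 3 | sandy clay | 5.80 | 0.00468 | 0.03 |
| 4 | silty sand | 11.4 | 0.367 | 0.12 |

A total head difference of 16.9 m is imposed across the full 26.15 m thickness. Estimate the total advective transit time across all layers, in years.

0.446

With flow normal to the layers, continuity requires the same specific discharge q through every layer.
Σ(b_i/K_i) = 7.35/201 + 1.60/2.92 + 5.80/0.00468 + 11.4/0.367 = 1271 d.
q = Δh / Σ(b_i/K_i) = 16.9 / 1271 = 0.01330 m/day.
In each layer the seepage velocity is v_i = q/n_i, so the layer transit time is t_i = b_i·n_i / q:
  layer 1 (karst limestone): t_1 = 7.35 × 0.07 / 0.01330 = 38.69 d
  layer 2 (weathered basalt): t_2 = 1.60 × 0.07 / 0.01330 = 8.423 d
  layer 3 (sandy clay): t_3 = 5.80 × 0.03 / 0.01330 = 13.09 d
  layer 4 (silty sand): t_4 = 11.4 × 0.12 / 0.01330 = 102.9 d
Total t = Σ t_i = 163.1 days = 0.4465 years.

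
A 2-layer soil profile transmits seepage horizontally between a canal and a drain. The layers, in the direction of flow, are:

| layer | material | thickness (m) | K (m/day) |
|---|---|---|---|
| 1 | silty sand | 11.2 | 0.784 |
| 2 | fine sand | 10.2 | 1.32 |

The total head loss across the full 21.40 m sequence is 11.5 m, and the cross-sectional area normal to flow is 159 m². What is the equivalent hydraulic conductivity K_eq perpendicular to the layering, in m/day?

Flow is perpendicular to layering, so the layers act in series and the equivalent K is the thickness-weighted harmonic mean.
Total thickness L = 11.2 + 10.2 = 21.40 m.
Σ(b_i/K_i) = 11.2/0.784 + 10.2/1.32 = 22.01 d.
K_eq = L / Σ(b_i/K_i) = 21.40 / 22.01 = 0.9722 m/day.

0.972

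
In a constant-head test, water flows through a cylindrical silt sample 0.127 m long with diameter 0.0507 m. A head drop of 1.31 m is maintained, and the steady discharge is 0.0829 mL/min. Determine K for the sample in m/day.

0.00573

Cross-sectional area A = π·(d/2)² = π × (0.0507/2)² = 0.002019 m².
Convert discharge: 0.0829 mL/min = 1.382e-09 m³/s.
Darcy's law rearranged: K = Q·L / (A·Δh) = 1.382e-09 × 0.127 / (0.002019 × 1.31) = 6.635e-08 m/s = 0.005732 m/day.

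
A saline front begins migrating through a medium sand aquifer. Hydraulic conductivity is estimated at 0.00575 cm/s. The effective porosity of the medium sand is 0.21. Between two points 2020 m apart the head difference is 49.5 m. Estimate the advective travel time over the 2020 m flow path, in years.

Convert K: 0.00575 cm/s × 864 = 4.968 m/day.
Hydraulic gradient i = Δh / L = 49.5 / 2020 = 0.02450.
Darcy flux q = K · i = 4.968 × 0.02450 = 0.1217 m/day.
Seepage velocity v = q / n_e = 0.1217 / 0.21 = 0.5797 m/day.
Travel time t = L / v = 2020 / 0.5797 = 3484 days = 9.540 years.

9.54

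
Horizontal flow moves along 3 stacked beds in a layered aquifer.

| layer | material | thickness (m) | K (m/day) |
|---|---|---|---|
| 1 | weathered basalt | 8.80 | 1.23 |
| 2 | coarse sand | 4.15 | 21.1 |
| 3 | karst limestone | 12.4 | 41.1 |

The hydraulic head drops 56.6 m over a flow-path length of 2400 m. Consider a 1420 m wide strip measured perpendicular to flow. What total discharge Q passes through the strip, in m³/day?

20400

Flow is parallel to layering, so each bed carries its own Darcy discharge and the transmissivities add.
Σ(K_i·b_i) = 1.23×8.80 + 21.1×4.15 + 41.1×12.4 = 608.0 m²/day.
Hydraulic gradient i = Δh / L = 56.6 / 2400 = 0.02358.
Q = Σ(K_i·b_i) · W · i = 608.0 × 1420 × 0.02358 = 20362 m³/day.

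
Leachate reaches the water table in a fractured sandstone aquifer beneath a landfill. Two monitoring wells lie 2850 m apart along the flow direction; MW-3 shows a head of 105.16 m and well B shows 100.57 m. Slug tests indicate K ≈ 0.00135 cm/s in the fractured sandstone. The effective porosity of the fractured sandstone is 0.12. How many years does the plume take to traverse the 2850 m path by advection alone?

498

Convert K: 0.00135 cm/s × 864 = 1.166 m/day.
Hydraulic gradient i = (105.16 − 100.57) / 2850 = 4.59 / 2850 = 0.001611.
Darcy flux q = K · i = 1.166 × 0.001611 = 0.001879 m/day.
Seepage velocity v = q / n_e = 0.001879 / 0.12 = 0.01565 m/day.
Travel time t = L / v = 2850 / 0.01565 = 1.821e+05 days = 498.4 years.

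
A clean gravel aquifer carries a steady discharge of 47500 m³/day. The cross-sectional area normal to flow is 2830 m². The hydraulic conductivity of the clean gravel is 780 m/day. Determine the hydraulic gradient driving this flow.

From Q = K·A·i, i = Q / (K·A) = 47500 / (780.0 × 2830) = 0.02152.

0.0215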